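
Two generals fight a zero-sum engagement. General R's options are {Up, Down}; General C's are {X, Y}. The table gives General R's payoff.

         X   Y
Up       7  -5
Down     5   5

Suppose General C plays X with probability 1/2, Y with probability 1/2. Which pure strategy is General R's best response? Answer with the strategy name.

Expected payoff of Up: (1/2)·7 + (1/2)·(-5) = 1.
Expected payoff of Down: (1/2)·5 + (1/2)·5 = 5.
The largest is 5, so General R's best response is Down.

Down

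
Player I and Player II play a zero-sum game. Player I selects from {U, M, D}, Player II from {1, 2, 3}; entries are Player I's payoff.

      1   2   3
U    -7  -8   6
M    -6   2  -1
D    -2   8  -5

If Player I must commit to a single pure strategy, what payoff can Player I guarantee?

Row minima: U → -8, M → -6, D → -5.
The best of these is -5.

-5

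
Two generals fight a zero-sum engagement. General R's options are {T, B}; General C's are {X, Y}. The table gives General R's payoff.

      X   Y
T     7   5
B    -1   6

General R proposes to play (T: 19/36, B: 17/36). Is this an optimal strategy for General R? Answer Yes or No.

No

Against X this mix gives (19/36)·7 + (17/36)·(-1) = 29/9.
Against Y this mix gives (19/36)·5 + (17/36)·6 = 197/36.
General C will play X, holding General R to 29/9. Shifting weight toward the row that does better against X would raise this floor (the equalizing mix achieves 47/9 against both X and Y), so the proposed strategy is not optimal.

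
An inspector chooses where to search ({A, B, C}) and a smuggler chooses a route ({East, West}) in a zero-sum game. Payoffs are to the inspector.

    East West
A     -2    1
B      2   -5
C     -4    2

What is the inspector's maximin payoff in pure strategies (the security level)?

Row minima: A → -2, B → -5, C → -4.
The best of these is -2.

-2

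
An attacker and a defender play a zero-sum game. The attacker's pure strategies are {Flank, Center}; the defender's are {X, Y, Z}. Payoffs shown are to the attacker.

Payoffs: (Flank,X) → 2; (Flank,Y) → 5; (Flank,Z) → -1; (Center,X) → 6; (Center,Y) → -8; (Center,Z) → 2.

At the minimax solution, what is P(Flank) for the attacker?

Row minima: Flank → -1, Center → -8; maximin = -1.
Column maxima: X → 6, Y → 5, Z → 2; minimax = 2.
-1 ≠ 2, so there is no saddle point; optimal play is mixed.
X is strictly dominated by Z (it gives the attacker strictly more in every row), so the defender never plays it.
On the remaining 2×2 (Flank, Center vs Y, Z):
Let the attacker play Flank with probability p. Expected payoff against Y: 5p + (-8)(1−p) = 13p − 8; against Z: (-1)p + 2(1−p) = −3p + 2.
Setting these equal: 13p − 8 = −3p + 2 ⇒ 16p = 10 ⇒ p = 5/8, and the value is (13)·(5/8) − 8 = 1/8.
For the defender: with q = P(Y), equating Flank's and Center's payoffs gives 6q − 1 = −10q + 2 ⇒ q = 3/16.

5/8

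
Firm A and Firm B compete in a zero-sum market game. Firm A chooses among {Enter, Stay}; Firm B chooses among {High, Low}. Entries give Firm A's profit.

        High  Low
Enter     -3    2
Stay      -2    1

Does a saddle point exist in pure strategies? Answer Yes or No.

Yes

Row minima: Enter → -3, Stay → -2; maximin = -2.
Column maxima: High → -2, Low → 2; minimax = -2.
maximin = minimax = -2, so a saddle point exists.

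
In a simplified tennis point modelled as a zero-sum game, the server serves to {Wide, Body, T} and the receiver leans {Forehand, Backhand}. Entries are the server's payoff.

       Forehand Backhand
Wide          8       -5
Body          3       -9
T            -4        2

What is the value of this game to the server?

-4/19

Row minima: Wide → -5, Body → -9, T → -4; maximin = -4.
Column maxima: Forehand → 8, Backhand → 2; minimax = 2.
-4 ≠ 2, so there is no saddle point; optimal play is mixed.
Body is strictly dominated by Wide, so the server never plays it.
On the remaining 2×2 (Wide, T vs Forehand, Backhand):
Let the server play Wide with probability p. Expected payoff against Forehand: 8p + (-4)(1−p) = 12p − 4; against Backhand: (-5)p + 2(1−p) = −7p + 2.
Setting these equal: 12p − 4 = −7p + 2 ⇒ 19p = 6 ⇒ p = 6/19, and the value is (12)·(6/19) − 4 = -4/19.
For the receiver: with q = P(Forehand), equating Wide's and T's payoffs gives 13q − 5 = −6q + 2 ⇒ q = 7/19.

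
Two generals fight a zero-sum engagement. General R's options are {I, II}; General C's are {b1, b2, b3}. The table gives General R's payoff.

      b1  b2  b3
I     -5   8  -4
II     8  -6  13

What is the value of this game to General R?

34/27

Row minima: I → -5, II → -6; maximin = -5.
Column maxima: b1 → 8, b2 → 8, b3 → 13; minimax = 8.
-5 ≠ 8, so there is no saddle point; optimal play is mixed.
b3 is strictly dominated by b1 (it gives General R strictly more in every row), so General C never plays it.
On the remaining 2×2 (I, II vs b1, b2):
Let General R play I with probability p. Expected payoff against b1: (-5)p + 8(1−p) = −13p + 8; against b2: 8p + (-6)(1−p) = 14p − 6.
Setting these equal: −13p + 8 = 14p − 6 ⇒ −27p = -14 ⇒ p = 14/27, and the value is (-13)·(14/27) + 8 = 34/27.
For General C: with q = P(b1), equating I's and II's payoffs gives −13q + 8 = 14q − 6 ⇒ q = 14/27.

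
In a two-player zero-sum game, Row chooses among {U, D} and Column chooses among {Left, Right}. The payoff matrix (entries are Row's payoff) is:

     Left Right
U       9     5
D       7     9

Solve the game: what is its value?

Row minima: U → 5, D → 7; maximin = 7.
Column maxima: Left → 9, Right → 9; minimax = 9.
7 ≠ 9, so there is no saddle point; optimal play is mixed.
Let Row play U with probability p. Expected payoff against Left: 9p + 7(1−p) = 2p + 7; against Right: 5p + 9(1−p) = −4p + 9.
Setting these equal: 2p + 7 = −4p + 9 ⇒ 6p = 2 ⇒ p = 1/3, and the value is (2)·(1/3) + 7 = 23/3.
For Column: with q = P(Left), equating U's and D's payoffs gives 4q + 5 = −2q + 9 ⇒ q = 2/3.

23/3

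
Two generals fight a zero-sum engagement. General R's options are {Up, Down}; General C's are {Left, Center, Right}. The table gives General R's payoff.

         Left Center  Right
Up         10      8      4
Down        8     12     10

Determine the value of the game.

Row minima: Up → 4, Down → 8; maximin = 8.
Column maxima: Left → 10, Center → 12, Right → 10; minimax = 10.
8 ≠ 10, so there is no saddle point; optimal play is mixed.
Center is strictly dominated by Right (it gives General R strictly more in every row), so General C never plays it.
On the remaining 2×2 (Up, Down vs Left, Right):
Let General R play Up with probability p. Expected payoff against Left: 10p + 8(1−p) = 2p + 8; against Right: 4p + 10(1−p) = −6p + 10.
Setting these equal: 2p + 8 = −6p + 10 ⇒ 8p = 2 ⇒ p = 1/4, and the value is (2)·(1/4) + 8 = 17/2.
For General C: with q = P(Left), equating Up's and Down's payoffs gives 6q + 4 = −2q + 10 ⇒ q = 3/4.

17/2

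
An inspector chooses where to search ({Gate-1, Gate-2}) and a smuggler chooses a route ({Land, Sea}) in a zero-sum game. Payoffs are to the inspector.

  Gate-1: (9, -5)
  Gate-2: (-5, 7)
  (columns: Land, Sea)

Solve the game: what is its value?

Row minima: Gate-1 → -5, Gate-2 → -5; maximin = -5.
Column maxima: Land → 9, Sea → 7; minimax = 7.
-5 ≠ 7, so there is no saddle point; optimal play is mixed.
Let the inspector play Gate-1 with probability p. Expected payoff against Land: 9p + (-5)(1−p) = 14p − 5; against Sea: (-5)p + 7(1−p) = −12p + 7.
Setting these equal: 14p − 5 = −12p + 7 ⇒ 26p = 12 ⇒ p = 6/13, and the value is (14)·(6/13) − 5 = 19/13.
For the smuggler: with q = P(Land), equating Gate-1's and Gate-2's payoffs gives 14q − 5 = −12q + 7 ⇒ q = 6/13.

19/13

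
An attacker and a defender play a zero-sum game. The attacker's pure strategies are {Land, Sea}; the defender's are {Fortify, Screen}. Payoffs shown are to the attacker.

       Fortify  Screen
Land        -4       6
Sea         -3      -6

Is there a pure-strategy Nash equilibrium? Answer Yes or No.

No

Row minima: Land → -4, Sea → -6; maximin = -4.
Column maxima: Fortify → -3, Screen → 6; minimax = -3.
-4 ≠ -3, so no pure-strategy equilibrium exists.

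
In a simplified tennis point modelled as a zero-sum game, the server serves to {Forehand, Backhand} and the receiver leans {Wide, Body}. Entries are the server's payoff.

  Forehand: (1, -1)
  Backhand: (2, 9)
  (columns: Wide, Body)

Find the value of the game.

2

Row minima: Forehand → -1, Backhand → 2; maximin = 2.
Column maxima: Wide → 2, Body → 9; minimax = 2.
Since maximin = minimax = 2, there is a saddle point and the value is 2.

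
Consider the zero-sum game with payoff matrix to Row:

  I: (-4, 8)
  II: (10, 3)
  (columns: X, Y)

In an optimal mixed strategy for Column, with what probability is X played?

5/19

Row minima: I → -4, II → 3; maximin = 3.
Column maxima: X → 10, Y → 8; minimax = 8.
3 ≠ 8, so there is no saddle point; optimal play is mixed.
Let Row play I with probability p. Expected payoff against X: (-4)p + 10(1−p) = −14p + 10; against Y: 8p + 3(1−p) = 5p + 3.
Setting these equal: −14p + 10 = 5p + 3 ⇒ −19p = -7 ⇒ p = 7/19, and the value is (-14)·(7/19) + 10 = 92/19.
For Column: with q = P(X), equating I's and II's payoffs gives −12q + 8 = 7q + 3 ⇒ q = 5/19.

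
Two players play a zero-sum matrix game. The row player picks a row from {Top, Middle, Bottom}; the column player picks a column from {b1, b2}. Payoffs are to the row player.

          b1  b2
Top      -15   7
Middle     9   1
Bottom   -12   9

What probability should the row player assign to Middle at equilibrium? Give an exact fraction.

21/29

Row minima: Top → -15, Middle → 1, Bottom → -12; maximin = 1.
Column maxima: b1 → 9, b2 → 9; minimax = 9.
1 ≠ 9, so there is no saddle point; optimal play is mixed.
Top is strictly dominated by Bottom, so the row player never plays it.
On the remaining 2×2 (Middle, Bottom vs b1, b2):
Let the row player play Middle with probability p. Expected payoff against b1: 9p + (-12)(1−p) = 21p − 12; against b2: 1p + 9(1−p) = −8p + 9.
Setting these equal: 21p − 12 = −8p + 9 ⇒ 29p = 21 ⇒ p = 21/29, and the value is (21)·(21/29) − 12 = 93/29.
For the column player: with q = P(b1), equating Middle's and Bottom's payoffs gives 8q + 1 = −21q + 9 ⇒ q = 8/29.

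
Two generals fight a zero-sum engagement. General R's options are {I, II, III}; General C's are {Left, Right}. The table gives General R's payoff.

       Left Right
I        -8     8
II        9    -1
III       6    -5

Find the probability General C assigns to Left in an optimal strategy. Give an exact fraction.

Row minima: I → -8, II → -1, III → -5; maximin = -1.
Column maxima: Left → 9, Right → 8; minimax = 8.
-1 ≠ 8, so there is no saddle point; optimal play is mixed.
III is strictly dominated by II, so General R never plays it.
On the remaining 2×2 (I, II vs Left, Right):
Let General R play I with probability p. Expected payoff against Left: (-8)p + 9(1−p) = −17p + 9; against Right: 8p + (-1)(1−p) = 9p − 1.
Setting these equal: −17p + 9 = 9p − 1 ⇒ −26p = -10 ⇒ p = 5/13, and the value is (-17)·(5/13) + 9 = 32/13.
For General C: with q = P(Left), equating I's and II's payoffs gives −16q + 8 = 10q − 1 ⇒ q = 9/26.

9/26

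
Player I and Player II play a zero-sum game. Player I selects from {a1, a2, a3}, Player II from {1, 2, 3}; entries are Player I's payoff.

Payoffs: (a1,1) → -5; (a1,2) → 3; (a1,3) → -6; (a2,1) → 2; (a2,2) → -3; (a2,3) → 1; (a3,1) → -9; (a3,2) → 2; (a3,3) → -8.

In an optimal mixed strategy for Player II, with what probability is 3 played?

Row minima: a1 → -6, a2 → -3, a3 → -9; maximin = -3.
Column maxima: 1 → 2, 2 → 3, 3 → 1; minimax = 1.
-3 ≠ 1, so there is no saddle point; optimal play is mixed.
a3 is strictly dominated by a1, so Player I never plays it.
With a3 eliminated, 1 is strictly dominated by 3 (it gives Player I strictly more in every remaining row), so Player II never plays it.
On the remaining 2×2 (a1, a2 vs 2, 3):
Let Player I play a1 with probability p. Expected payoff against 2: 3p + (-3)(1−p) = 6p − 3; against 3: (-6)p + 1(1−p) = −7p + 1.
Setting these equal: 6p − 3 = −7p + 1 ⇒ 13p = 4 ⇒ p = 4/13, and the value is (6)·(4/13) − 3 = -15/13.
For Player II: with q = P(2), equating a1's and a2's payoffs gives 9q − 6 = −4q + 1 ⇒ q = 7/13.

6/13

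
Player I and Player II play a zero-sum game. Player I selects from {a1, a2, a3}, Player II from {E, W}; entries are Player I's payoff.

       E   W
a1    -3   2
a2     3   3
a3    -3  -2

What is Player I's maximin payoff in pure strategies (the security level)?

3

Row minima: a1 → -3, a2 → 3, a3 → -3.
The best of these is 3.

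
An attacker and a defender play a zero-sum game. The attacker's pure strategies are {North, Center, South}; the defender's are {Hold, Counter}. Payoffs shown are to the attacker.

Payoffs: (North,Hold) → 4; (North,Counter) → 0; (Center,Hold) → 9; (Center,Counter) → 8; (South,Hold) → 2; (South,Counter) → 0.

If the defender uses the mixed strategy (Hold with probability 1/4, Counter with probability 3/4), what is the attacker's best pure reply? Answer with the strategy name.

Center

Expected payoff of North: (1/4)·4 + (3/4)·0 = 1.
Expected payoff of Center: (1/4)·9 + (3/4)·8 = 33/4.
Expected payoff of South: (1/4)·2 + (3/4)·0 = 1/2.
The largest is 33/4, so the attacker's best response is Center.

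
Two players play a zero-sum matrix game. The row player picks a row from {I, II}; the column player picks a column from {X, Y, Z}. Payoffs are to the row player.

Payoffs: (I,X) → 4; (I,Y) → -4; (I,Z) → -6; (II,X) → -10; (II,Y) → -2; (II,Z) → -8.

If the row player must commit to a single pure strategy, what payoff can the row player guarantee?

-6

Row minima: I → -6, II → -10.
The best of these is -6.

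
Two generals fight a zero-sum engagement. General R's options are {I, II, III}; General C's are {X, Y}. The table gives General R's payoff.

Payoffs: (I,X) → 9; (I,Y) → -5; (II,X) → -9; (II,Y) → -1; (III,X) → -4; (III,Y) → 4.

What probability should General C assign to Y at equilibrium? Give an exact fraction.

Row minima: I → -5, II → -9, III → -4; maximin = -4.
Column maxima: X → 9, Y → 4; minimax = 4.
-4 ≠ 4, so there is no saddle point; optimal play is mixed.
II is strictly dominated by III, so General R never plays it.
On the remaining 2×2 (I, III vs X, Y):
Let General R play I with probability p. Expected payoff against X: 9p + (-4)(1−p) = 13p − 4; against Y: (-5)p + 4(1−p) = −9p + 4.
Setting these equal: 13p − 4 = −9p + 4 ⇒ 22p = 8 ⇒ p = 4/11, and the value is (13)·(4/11) − 4 = 8/11.
For General C: with q = P(X), equating I's and III's payoffs gives 14q − 5 = −8q + 4 ⇒ q = 9/22.

13/22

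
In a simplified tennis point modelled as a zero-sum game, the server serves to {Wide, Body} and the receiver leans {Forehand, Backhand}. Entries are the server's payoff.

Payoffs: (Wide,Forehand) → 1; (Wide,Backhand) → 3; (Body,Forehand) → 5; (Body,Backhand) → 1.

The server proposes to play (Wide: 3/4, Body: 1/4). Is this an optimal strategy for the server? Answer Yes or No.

No

Against Forehand this mix gives (3/4)·1 + (1/4)·5 = 2.
Against Backhand this mix gives (3/4)·3 + (1/4)·1 = 5/2.
The receiver will play Forehand, holding the server to 2. Shifting weight toward the row that does better against Forehand would raise this floor (the equalizing mix achieves 7/3 against both Forehand and Backhand), so the proposed strategy is not optimal.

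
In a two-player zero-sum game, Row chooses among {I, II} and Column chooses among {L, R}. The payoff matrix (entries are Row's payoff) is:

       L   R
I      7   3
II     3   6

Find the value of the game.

33/7

Row minima: I → 3, II → 3; maximin = 3.
Column maxima: L → 7, R → 6; minimax = 6.
3 ≠ 6, so there is no saddle point; optimal play is mixed.
Let Row play I with probability p. Expected payoff against L: 7p + 3(1−p) = 4p + 3; against R: 3p + 6(1−p) = −3p + 6.
Setting these equal: 4p + 3 = −3p + 6 ⇒ 7p = 3 ⇒ p = 3/7, and the value is (4)·(3/7) + 3 = 33/7.
For Column: with q = P(L), equating I's and II's payoffs gives 4q + 3 = −3q + 6 ⇒ q = 3/7.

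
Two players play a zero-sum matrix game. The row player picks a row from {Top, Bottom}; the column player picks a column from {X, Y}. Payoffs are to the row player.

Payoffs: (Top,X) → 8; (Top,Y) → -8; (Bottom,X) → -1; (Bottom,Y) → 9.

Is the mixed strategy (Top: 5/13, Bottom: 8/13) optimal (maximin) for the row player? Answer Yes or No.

Yes

Against X this mix gives (5/13)·8 + (8/13)·(-1) = 32/13.
Against Y this mix gives (5/13)·(-8) + (8/13)·9 = 32/13.
All of the column player's active replies (X, Y) yield 32/13, and no column does worse for the row player. The mix makes the column player indifferent and guarantees 32/13, so it is optimal.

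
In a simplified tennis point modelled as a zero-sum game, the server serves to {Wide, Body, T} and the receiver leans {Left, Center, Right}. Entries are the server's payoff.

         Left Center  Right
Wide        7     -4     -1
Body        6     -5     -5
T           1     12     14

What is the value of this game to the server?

4

Row minima: Wide → -4, Body → -5, T → 1; maximin = 1.
Column maxima: Left → 7, Center → 12, Right → 14; minimax = 7.
1 ≠ 7, so there is no saddle point; optimal play is mixed.
Body is strictly dominated by Wide, so the server never plays it.
With Body eliminated, Right is strictly dominated by Center (it gives the server strictly more in every remaining row), so the receiver never plays it.
On the remaining 2×2 (Wide, T vs Left, Center):
Let the server play Wide with probability p. Expected payoff against Left: 7p + 1(1−p) = 6p + 1; against Center: (-4)p + 12(1−p) = −16p + 12.
Setting these equal: 6p + 1 = −16p + 12 ⇒ 22p = 11 ⇒ p = 1/2, and the value is (6)·(1/2) + 1 = 4.
For the receiver: with q = P(Left), equating Wide's and T's payoffs gives 11q − 4 = −11q + 12 ⇒ q = 8/11.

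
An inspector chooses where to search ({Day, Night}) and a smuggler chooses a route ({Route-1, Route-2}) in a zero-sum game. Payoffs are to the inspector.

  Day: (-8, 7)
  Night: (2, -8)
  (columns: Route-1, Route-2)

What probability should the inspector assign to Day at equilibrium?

2/5

Row minima: Day → -8, Night → -8; maximin = -8.
Column maxima: Route-1 → 2, Route-2 → 7; minimax = 2.
-8 ≠ 2, so there is no saddle point; optimal play is mixed.
Let the inspector play Day with probability p. Expected payoff against Route-1: (-8)p + 2(1−p) = −10p + 2; against Route-2: 7p + (-8)(1−p) = 15p − 8.
Setting these equal: −10p + 2 = 15p − 8 ⇒ −25p = -10 ⇒ p = 2/5, and the value is (-10)·(2/5) + 2 = -2.
For the smuggler: with q = P(Route-1), equating Day's and Night's payoffs gives −15q + 7 = 10q − 8 ⇒ q = 3/5.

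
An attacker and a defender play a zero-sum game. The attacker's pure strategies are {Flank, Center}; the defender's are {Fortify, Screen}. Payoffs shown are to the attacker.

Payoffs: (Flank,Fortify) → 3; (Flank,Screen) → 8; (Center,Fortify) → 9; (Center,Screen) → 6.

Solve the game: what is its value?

Row minima: Flank → 3, Center → 6; maximin = 6.
Column maxima: Fortify → 9, Screen → 8; minimax = 8.
6 ≠ 8, so there is no saddle point; optimal play is mixed.
Let the attacker play Flank with probability p. Expected payoff against Fortify: 3p + 9(1−p) = −6p + 9; against Screen: 8p + 6(1−p) = 2p + 6.
Setting these equal: −6p + 9 = 2p + 6 ⇒ −8p = -3 ⇒ p = 3/8, and the value is (-6)·(3/8) + 9 = 27/4.
For the defender: with q = P(Fortify), equating Flank's and Center's payoffs gives −5q + 8 = 3q + 6 ⇒ q = 1/4.

27/4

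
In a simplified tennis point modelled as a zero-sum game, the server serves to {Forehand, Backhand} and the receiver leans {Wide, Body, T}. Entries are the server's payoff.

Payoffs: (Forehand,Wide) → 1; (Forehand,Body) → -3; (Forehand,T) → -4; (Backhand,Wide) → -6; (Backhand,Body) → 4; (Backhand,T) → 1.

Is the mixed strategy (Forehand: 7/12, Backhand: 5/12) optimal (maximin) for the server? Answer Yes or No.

Against Wide this mix gives (7/12)·1 + (5/12)·(-6) = -23/12.
Against Body this mix gives (7/12)·(-3) + (5/12)·4 = -1/12.
Against T this mix gives (7/12)·(-4) + (5/12)·1 = -23/12.
All of the receiver's active replies (Wide, T) yield -23/12, and no column does worse for the server. The mix makes the receiver indifferent and guarantees -23/12, so it is optimal.

Yes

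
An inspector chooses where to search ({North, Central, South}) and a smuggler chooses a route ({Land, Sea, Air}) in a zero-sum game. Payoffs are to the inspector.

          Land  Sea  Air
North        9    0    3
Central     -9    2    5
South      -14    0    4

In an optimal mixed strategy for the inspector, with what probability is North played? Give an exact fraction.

Row minima: North → 0, Central → -9, South → -14; maximin = 0.
Column maxima: Land → 9, Sea → 2, Air → 5; minimax = 2.
0 ≠ 2, so there is no saddle point; optimal play is mixed.
South is strictly dominated by Central, so the inspector never plays it.
Air is strictly dominated by Sea (it gives the inspector strictly more in every row), so the smuggler never plays it.
On the remaining 2×2 (North, Central vs Land, Sea):
Let the inspector play North with probability p. Expected payoff against Land: 9p + (-9)(1−p) = 18p − 9; against Sea: 0p + 2(1−p) = −2p + 2.
Setting these equal: 18p − 9 = −2p + 2 ⇒ 20p = 11 ⇒ p = 11/20, and the value is (18)·(11/20) − 9 = 9/10.
For the smuggler: with q = P(Land), equating North's and Central's payoffs gives 9q = −11q + 2 ⇒ q = 1/10.

11/20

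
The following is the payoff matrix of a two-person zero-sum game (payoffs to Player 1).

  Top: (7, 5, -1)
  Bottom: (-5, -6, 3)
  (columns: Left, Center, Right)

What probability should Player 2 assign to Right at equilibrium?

11/15

Row minima: Top → -1, Bottom → -6; maximin = -1.
Column maxima: Left → 7, Center → 5, Right → 3; minimax = 3.
-1 ≠ 3, so there is no saddle point; optimal play is mixed.
Left is strictly dominated by Center (it gives Player 1 strictly more in every row), so Player 2 never plays it.
On the remaining 2×2 (Top, Bottom vs Center, Right):
Let Player 1 play Top with probability p. Expected payoff against Center: 5p + (-6)(1−p) = 11p − 6; against Right: (-1)p + 3(1−p) = −4p + 3.
Setting these equal: 11p − 6 = −4p + 3 ⇒ 15p = 9 ⇒ p = 3/5, and the value is (11)·(3/5) − 6 = 3/5.
For Player 2: with q = P(Center), equating Top's and Bottom's payoffs gives 6q − 1 = −9q + 3 ⇒ q = 4/15.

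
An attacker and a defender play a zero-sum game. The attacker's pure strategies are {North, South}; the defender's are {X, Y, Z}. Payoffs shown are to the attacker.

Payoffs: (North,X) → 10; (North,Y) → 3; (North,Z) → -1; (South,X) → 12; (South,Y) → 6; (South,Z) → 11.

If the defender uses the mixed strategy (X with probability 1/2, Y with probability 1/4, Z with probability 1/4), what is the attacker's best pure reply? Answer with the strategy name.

Expected payoff of North: (1/2)·10 + (1/4)·3 + (1/4)·(-1) = 11/2.
Expected payoff of South: (1/2)·12 + (1/4)·6 + (1/4)·11 = 41/4.
The largest is 41/4, so the attacker's best response is South.

South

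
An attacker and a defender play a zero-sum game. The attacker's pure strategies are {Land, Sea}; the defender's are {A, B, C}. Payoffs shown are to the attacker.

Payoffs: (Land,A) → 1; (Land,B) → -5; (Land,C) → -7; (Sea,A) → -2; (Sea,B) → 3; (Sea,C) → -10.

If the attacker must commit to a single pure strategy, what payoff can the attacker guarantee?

-7

Row minima: Land → -7, Sea → -10.
The best of these is -7.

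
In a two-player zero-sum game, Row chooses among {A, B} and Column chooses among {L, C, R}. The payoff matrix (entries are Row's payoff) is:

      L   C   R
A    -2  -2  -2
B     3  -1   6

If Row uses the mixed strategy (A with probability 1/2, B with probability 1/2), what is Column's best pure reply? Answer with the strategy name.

C

If Column plays L, Row's expected payoff is (1/2)·(-2) + (1/2)·3 = 1/2.
If Column plays C, Row's expected payoff is (1/2)·(-2) + (1/2)·(-1) = -3/2.
If Column plays R, Row's expected payoff is (1/2)·(-2) + (1/2)·6 = 2.
Column minimizes Row's payoff; the smallest is -3/2, so the best response is C.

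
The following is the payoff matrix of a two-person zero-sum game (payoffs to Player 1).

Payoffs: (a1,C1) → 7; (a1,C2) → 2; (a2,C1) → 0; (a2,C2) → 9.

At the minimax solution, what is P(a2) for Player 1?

5/14

Row minima: a1 → 2, a2 → 0; maximin = 2.
Column maxima: C1 → 7, C2 → 9; minimax = 7.
2 ≠ 7, so there is no saddle point; optimal play is mixed.
Let Player 1 play a1 with probability p. Expected payoff against C1: 7p + 0(1−p) = 7p; against C2: 2p + 9(1−p) = −7p + 9.
Setting these equal: 7p = −7p + 9 ⇒ 14p = 9 ⇒ p = 9/14, and the value is (7)·(9/14) = 9/2.
For Player 2: with q = P(C1), equating a1's and a2's payoffs gives 5q + 2 = −9q + 9 ⇒ q = 1/2.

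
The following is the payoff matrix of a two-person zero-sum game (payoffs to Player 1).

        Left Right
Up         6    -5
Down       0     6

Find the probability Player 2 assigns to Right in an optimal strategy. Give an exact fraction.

Row minima: Up → -5, Down → 0; maximin = 0.
Column maxima: Left → 6, Right → 6; minimax = 6.
0 ≠ 6, so there is no saddle point; optimal play is mixed.
Let Player 1 play Up with probability p. Expected payoff against Left: 6p + 0(1−p) = 6p; against Right: (-5)p + 6(1−p) = −11p + 6.
Setting these equal: 6p = −11p + 6 ⇒ 17p = 6 ⇒ p = 6/17, and the value is (6)·(6/17) = 36/17.
For Player 2: with q = P(Left), equating Up's and Down's payoffs gives 11q − 5 = −6q + 6 ⇒ q = 11/17.

6/17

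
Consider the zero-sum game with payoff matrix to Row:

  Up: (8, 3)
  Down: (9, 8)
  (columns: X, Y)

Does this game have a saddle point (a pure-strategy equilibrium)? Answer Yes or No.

Row minima: Up → 3, Down → 8; maximin = 8.
Column maxima: X → 9, Y → 8; minimax = 8.
maximin = minimax = 8, so a saddle point exists.

Yes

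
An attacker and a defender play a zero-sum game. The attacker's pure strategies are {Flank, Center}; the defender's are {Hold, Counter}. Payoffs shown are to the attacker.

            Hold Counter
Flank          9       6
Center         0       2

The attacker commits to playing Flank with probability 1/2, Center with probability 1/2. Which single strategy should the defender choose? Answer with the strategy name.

If the defender plays Hold, the attacker's expected payoff is (1/2)·9 + (1/2)·0 = 9/2.
If the defender plays Counter, the attacker's expected payoff is (1/2)·6 + (1/2)·2 = 4.
The defender minimizes the attacker's payoff; the smallest is 4, so the best response is Counter.

Counter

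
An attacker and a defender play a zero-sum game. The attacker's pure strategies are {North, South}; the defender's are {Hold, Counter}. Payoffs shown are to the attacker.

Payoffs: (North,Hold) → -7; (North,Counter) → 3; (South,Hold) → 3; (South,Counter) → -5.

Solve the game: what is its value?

-13/9

Row minima: North → -7, South → -5; maximin = -5.
Column maxima: Hold → 3, Counter → 3; minimax = 3.
-5 ≠ 3, so there is no saddle point; optimal play is mixed.
Let the attacker play North with probability p. Expected payoff against Hold: (-7)p + 3(1−p) = −10p + 3; against Counter: 3p + (-5)(1−p) = 8p − 5.
Setting these equal: −10p + 3 = 8p − 5 ⇒ −18p = -8 ⇒ p = 4/9, and the value is (-10)·(4/9) + 3 = -13/9.
For the defender: with q = P(Hold), equating North's and South's payoffs gives −10q + 3 = 8q − 5 ⇒ q = 4/9.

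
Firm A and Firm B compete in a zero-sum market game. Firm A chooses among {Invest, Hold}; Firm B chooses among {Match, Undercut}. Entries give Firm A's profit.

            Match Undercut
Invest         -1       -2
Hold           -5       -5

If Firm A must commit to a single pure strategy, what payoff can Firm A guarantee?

-2

Row minima: Invest → -2, Hold → -5.
The best of these is -2.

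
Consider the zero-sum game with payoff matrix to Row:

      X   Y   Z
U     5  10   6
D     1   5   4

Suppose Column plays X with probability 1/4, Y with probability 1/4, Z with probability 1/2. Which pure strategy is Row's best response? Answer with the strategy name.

Expected payoff of U: (1/4)·5 + (1/4)·10 + (1/2)·6 = 27/4.
Expected payoff of D: (1/4)·1 + (1/4)·5 + (1/2)·4 = 7/2.
The largest is 27/4, so Row's best response is U.

U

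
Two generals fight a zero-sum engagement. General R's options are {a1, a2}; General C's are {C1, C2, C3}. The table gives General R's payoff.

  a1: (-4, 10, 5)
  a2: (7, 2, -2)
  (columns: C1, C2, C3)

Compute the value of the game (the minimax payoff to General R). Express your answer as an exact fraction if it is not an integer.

Row minima: a1 → -4, a2 → -2; maximin = -2.
Column maxima: C1 → 7, C2 → 10, C3 → 5; minimax = 5.
-2 ≠ 5, so there is no saddle point; optimal play is mixed.
C2 is strictly dominated by C3 (it gives General R strictly more in every row), so General C never plays it.
On the remaining 2×2 (a1, a2 vs C1, C3):
Let General R play a1 with probability p. Expected payoff against C1: (-4)p + 7(1−p) = −11p + 7; against C3: 5p + (-2)(1−p) = 7p − 2.
Setting these equal: −11p + 7 = 7p − 2 ⇒ −18p = -9 ⇒ p = 1/2, and the value is (-11)·(1/2) + 7 = 3/2.
For General C: with q = P(C1), equating a1's and a2's payoffs gives −9q + 5 = 9q − 2 ⇒ q = 7/18.

3/2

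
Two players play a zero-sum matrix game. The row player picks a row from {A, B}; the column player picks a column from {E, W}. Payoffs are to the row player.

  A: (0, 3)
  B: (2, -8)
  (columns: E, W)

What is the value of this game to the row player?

Row minima: A → 0, B → -8; maximin = 0.
Column maxima: E → 2, W → 3; minimax = 2.
0 ≠ 2, so there is no saddle point; optimal play is mixed.
Let the row player play A with probability p. Expected payoff against E: 0p + 2(1−p) = −2p + 2; against W: 3p + (-8)(1−p) = 11p − 8.
Setting these equal: −2p + 2 = 11p − 8 ⇒ −13p = -10 ⇒ p = 10/13, and the value is (-2)·(10/13) + 2 = 6/13.
For the column player: with q = P(E), equating A's and B's payoffs gives −3q + 3 = 10q − 8 ⇒ q = 11/13.

6/13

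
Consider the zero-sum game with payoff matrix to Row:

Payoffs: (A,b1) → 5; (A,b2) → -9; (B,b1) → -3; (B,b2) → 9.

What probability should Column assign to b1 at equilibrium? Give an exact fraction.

Row minima: A → -9, B → -3; maximin = -3.
Column maxima: b1 → 5, b2 → 9; minimax = 5.
-3 ≠ 5, so there is no saddle point; optimal play is mixed.
Let Row play A with probability p. Expected payoff against b1: 5p + (-3)(1−p) = 8p − 3; against b2: (-9)p + 9(1−p) = −18p + 9.
Setting these equal: 8p − 3 = −18p + 9 ⇒ 26p = 12 ⇒ p = 6/13, and the value is (8)·(6/13) − 3 = 9/13.
For Column: with q = P(b1), equating A's and B's payoffs gives 14q − 9 = −12q + 9 ⇒ q = 9/13.

9/13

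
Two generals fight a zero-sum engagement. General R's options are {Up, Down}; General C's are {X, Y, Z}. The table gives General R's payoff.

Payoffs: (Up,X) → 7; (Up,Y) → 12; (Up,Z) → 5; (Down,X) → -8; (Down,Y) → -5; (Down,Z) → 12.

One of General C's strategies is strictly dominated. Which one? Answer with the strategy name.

X holds General R's payoff strictly below Y in every row: 7 < 12, -8 < -5.
So Y is strictly dominated for General C.

Y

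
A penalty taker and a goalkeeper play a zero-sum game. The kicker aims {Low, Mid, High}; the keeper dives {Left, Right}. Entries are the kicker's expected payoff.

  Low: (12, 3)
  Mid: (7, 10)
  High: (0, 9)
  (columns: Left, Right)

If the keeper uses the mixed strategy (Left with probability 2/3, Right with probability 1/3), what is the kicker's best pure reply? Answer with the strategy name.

Low

Expected payoff of Low: (2/3)·12 + (1/3)·3 = 9.
Expected payoff of Mid: (2/3)·7 + (1/3)·10 = 8.
Expected payoff of High: (2/3)·0 + (1/3)·9 = 3.
The largest is 9, so the kicker's best response is Low.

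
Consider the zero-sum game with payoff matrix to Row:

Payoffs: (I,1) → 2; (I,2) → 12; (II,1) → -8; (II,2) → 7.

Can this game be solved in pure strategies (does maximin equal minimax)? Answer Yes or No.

Yes

Row minima: I → 2, II → -8; maximin = 2.
Column maxima: 1 → 2, 2 → 12; minimax = 2.
maximin = minimax = 2, so a saddle point exists.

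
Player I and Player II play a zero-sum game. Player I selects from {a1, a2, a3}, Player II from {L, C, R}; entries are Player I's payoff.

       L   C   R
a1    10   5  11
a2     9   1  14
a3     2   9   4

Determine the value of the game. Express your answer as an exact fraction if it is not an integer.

20/3

Row minima: a1 → 5, a2 → 1, a3 → 2; maximin = 5.
Column maxima: L → 10, C → 9, R → 14; minimax = 9.
5 ≠ 9, so there is no saddle point; optimal play is mixed.
R is strictly dominated by L (it gives Player I strictly more in every row), so Player II never plays it.
With R eliminated, a2 is strictly dominated by a1 (a1 gives Player I strictly more in every remaining column), so Player I never plays it.
On the remaining 2×2 (a1, a3 vs L, C):
Let Player I play a1 with probability p. Expected payoff against L: 10p + 2(1−p) = 8p + 2; against C: 5p + 9(1−p) = −4p + 9.
Setting these equal: 8p + 2 = −4p + 9 ⇒ 12p = 7 ⇒ p = 7/12, and the value is (8)·(7/12) + 2 = 20/3.
For Player II: with q = P(L), equating a1's and a3's payoffs gives 5q + 5 = −7q + 9 ⇒ q = 1/3.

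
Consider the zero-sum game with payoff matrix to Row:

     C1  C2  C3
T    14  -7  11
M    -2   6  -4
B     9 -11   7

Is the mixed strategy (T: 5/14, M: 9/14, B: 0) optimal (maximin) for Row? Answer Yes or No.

Against C1 this mix gives (5/14)·14 + (9/14)·(-2) = 26/7.
Against C2 this mix gives (5/14)·(-7) + (9/14)·6 = 19/14.
Against C3 this mix gives (5/14)·11 + (9/14)·(-4) = 19/14.
All of Column's active replies (C2, C3) yield 19/14, and no column does worse for Row. The mix makes Column indifferent and guarantees 19/14, so it is optimal.

Yes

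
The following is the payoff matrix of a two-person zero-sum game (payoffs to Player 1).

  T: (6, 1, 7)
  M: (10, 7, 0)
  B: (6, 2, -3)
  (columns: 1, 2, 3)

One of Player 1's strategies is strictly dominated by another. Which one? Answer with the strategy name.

B

M gives a strictly higher payoff than B against every column: 10 > 6, 7 > 2, 0 > -3.
So B is strictly dominated and Player 1 never plays it.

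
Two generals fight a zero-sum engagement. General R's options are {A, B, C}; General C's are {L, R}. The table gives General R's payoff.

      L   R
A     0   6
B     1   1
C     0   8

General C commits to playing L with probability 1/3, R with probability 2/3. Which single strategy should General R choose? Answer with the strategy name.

Expected payoff of A: (1/3)·0 + (2/3)·6 = 4.
Expected payoff of B: (1/3)·1 + (2/3)·1 = 1.
Expected payoff of C: (1/3)·0 + (2/3)·8 = 16/3.
The largest is 16/3, so General R's best response is C.

C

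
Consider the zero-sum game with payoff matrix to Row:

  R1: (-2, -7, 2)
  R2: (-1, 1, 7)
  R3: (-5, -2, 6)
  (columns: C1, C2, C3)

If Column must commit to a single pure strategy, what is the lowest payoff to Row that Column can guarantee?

-1

Column maxima: C1 → -1, C2 → 1, C3 → 7.
The smallest of these is -1.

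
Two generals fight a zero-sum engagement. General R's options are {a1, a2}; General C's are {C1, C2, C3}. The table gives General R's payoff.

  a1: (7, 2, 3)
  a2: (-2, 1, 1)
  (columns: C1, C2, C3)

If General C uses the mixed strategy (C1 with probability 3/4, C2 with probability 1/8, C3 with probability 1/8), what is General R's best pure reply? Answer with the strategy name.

a1

Expected payoff of a1: (3/4)·7 + (1/8)·2 + (1/8)·3 = 47/8.
Expected payoff of a2: (3/4)·(-2) + (1/8)·1 + (1/8)·1 = -5/4.
The largest is 47/8, so General R's best response is a1.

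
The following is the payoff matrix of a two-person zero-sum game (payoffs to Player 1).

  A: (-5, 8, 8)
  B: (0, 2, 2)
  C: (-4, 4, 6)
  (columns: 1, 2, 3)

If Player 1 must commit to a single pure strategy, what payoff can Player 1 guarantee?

0

Row minima: A → -5, B → 0, C → -4.
The best of these is 0.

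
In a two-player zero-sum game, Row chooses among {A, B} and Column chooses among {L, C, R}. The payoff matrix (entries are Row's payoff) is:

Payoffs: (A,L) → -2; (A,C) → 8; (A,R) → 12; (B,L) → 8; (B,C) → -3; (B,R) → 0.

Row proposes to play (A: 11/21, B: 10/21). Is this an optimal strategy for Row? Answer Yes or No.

Yes

Against L this mix gives (11/21)·(-2) + (10/21)·8 = 58/21.
Against C this mix gives (11/21)·8 + (10/21)·(-3) = 58/21.
Against R this mix gives (11/21)·12 + (10/21)·0 = 44/7.
All of Column's active replies (L, C) yield 58/21, and no column does worse for Row. The mix makes Column indifferent and guarantees 58/21, so it is optimal.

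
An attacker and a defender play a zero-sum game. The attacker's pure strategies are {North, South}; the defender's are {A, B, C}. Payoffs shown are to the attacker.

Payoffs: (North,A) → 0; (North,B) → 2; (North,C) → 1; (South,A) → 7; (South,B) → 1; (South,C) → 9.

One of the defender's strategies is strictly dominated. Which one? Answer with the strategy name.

A holds the attacker's payoff strictly below C in every row: 0 < 1, 7 < 9.
So C is strictly dominated for the defender.

C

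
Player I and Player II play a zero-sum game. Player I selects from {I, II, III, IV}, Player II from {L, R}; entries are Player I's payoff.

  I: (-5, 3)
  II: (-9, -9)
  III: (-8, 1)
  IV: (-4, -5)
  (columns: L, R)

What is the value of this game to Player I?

Row minima: I → -5, II → -9, III → -8, IV → -5; maximin = -5.
Column maxima: L → -4, R → 3; minimax = -4.
-5 ≠ -4, so there is no saddle point; optimal play is mixed.
II is strictly dominated by I, so Player I never plays it.
III is strictly dominated by I, so Player I never plays it.
On the remaining 2×2 (I, IV vs L, R):
Let Player I play I with probability p. Expected payoff against L: (-5)p + (-4)(1−p) = −p − 4; against R: 3p + (-5)(1−p) = 8p − 5.
Setting these equal: −p − 4 = 8p − 5 ⇒ −9p = -1 ⇒ p = 1/9, and the value is (-1)·(1/9) − 4 = -37/9.
For Player II: with q = P(L), equating I's and IV's payoffs gives −8q + 3 = q − 5 ⇒ q = 8/9.

-37/9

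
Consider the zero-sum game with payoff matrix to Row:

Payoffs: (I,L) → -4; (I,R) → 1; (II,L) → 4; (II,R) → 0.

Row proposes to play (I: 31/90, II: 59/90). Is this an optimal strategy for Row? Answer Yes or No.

Against L this mix gives (31/90)·(-4) + (59/90)·4 = 56/45.
Against R this mix gives (31/90)·1 + (59/90)·0 = 31/90.
Column will play R, holding Row to 31/90. Shifting weight toward the row that does better against R would raise this floor (the equalizing mix achieves 4/9 against both R and L), so the proposed strategy is not optimal.

No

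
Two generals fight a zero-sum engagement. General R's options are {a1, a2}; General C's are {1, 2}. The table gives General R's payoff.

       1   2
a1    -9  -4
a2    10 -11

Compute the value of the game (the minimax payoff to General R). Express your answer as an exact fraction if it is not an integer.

-139/26

Row minima: a1 → -9, a2 → -11; maximin = -9.
Column maxima: 1 → 10, 2 → -4; minimax = -4.
-9 ≠ -4, so there is no saddle point; optimal play is mixed.
Let General R play a1 with probability p. Expected payoff against 1: (-9)p + 10(1−p) = −19p + 10; against 2: (-4)p + (-11)(1−p) = 7p − 11.
Setting these equal: −19p + 10 = 7p − 11 ⇒ −26p = -21 ⇒ p = 21/26, and the value is (-19)·(21/26) + 10 = -139/26.
For General C: with q = P(1), equating a1's and a2's payoffs gives −5q − 4 = 21q − 11 ⇒ q = 7/26.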